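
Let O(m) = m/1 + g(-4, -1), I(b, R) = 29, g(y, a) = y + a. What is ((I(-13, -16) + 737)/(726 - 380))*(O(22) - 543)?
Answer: -201458/173 ≈ -1164.5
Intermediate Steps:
g(y, a) = a + y
O(m) = -5 + m (O(m) = m/1 + (-1 - 4) = m*1 - 5 = m - 5 = -5 + m)
((I(-13, -16) + 737)/(726 - 380))*(O(22) - 543) = ((29 + 737)/(726 - 380))*((-5 + 22) - 543) = (766/346)*(17 - 543) = (766*(1/346))*(-526) = (383/173)*(-526) = -201458/173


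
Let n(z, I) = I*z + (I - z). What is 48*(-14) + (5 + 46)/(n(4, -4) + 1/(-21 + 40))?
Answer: -306729/455 ≈ -674.13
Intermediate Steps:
n(z, I) = I - z + I*z
48*(-14) + (5 + 46)/(n(4, -4) + 1/(-21 + 40)) = 48*(-14) + (5 + 46)/((-4 - 1*4 - 4*4) + 1/(-21 + 40)) = -672 + 51/((-4 - 4 - 16) + 1/19) = -672 + 51/(-24 + 1/19) = -672 + 51/(-455/19) = -672 + 51*(-19/455) = -672 - 969/455 = -306729/455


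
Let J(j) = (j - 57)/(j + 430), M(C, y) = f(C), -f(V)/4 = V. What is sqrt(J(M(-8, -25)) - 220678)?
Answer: I*sqrt(47102406582)/462 ≈ 469.76*I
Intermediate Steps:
f(V) = -4*V
M(C, y) = -4*C
J(j) = (-57 + j)/(430 + j)
sqrt(J(M(-8, -25)) - 220678) = sqrt((-57 - 4*(-8))/(430 - 4*(-8)) - 220678) = sqrt((-57 + 32)/(430 + 32) - 220678) = sqrt(-25/462 - 220678) = sqrt(-101953261/462) = I*sqrt(47102406582)/462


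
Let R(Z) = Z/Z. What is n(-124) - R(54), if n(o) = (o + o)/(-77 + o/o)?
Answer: 43/19 ≈ 2.2632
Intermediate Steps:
R(Z) = 1
n(o) = -o/38 (n(o) = (2*o)/(-77 + 1) = (2*o)/(-76) = (2*o)*(-1/76) = -o/38)
n(-124) - R(54) = -1/38*(-124) - 1*1 = 62/19 - 1 = 43/19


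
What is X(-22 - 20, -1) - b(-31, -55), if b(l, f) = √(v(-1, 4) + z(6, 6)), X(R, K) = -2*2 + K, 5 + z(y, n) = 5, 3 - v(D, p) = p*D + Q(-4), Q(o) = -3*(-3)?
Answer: -5 - I*√2 ≈ -5.0 - 1.4142*I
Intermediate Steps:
Q(o) = 9
v(D, p) = -6 - D*p (v(D, p) = 3 - (p*D + 9) = 3 - (D*p + 9) = 3 - (9 + D*p) = 3 + (-9 - D*p) = -6 - D*p)
z(y, n) = 0 (z(y, n) = -5 + 5 = 0)
X(R, K) = -4 + K
b(l, f) = I*√2 (b(l, f) = √((-6 - 1*(-1)*4) + 0) = √((-6 + 4) + 0) = √(-2 + 0) = √(-2) = I*√2)
X(-22 - 20, -1) - b(-31, -55) = (-4 - 1) - I*√2 = -5 - I*√2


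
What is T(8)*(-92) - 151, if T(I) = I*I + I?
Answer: -6775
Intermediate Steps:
T(I) = I + I² (T(I) = I² + I = I + I²)
T(8)*(-92) - 151 = (8*(1 + 8))*(-92) - 151 = (8*9)*(-92) - 151 = 72*(-92) - 151 = -6624 - 151 = -6775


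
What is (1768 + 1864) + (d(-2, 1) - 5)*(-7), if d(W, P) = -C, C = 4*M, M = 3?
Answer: 3751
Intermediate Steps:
C = 12 (C = 4*3 = 12)
d(W, P) = -12 (d(W, P) = -1*12 = -12)
(1768 + 1864) + (d(-2, 1) - 5)*(-7) = (1768 + 1864) + (-12 - 5)*(-7) = 3632 - 17*(-7) = 3632 + 119 = 3751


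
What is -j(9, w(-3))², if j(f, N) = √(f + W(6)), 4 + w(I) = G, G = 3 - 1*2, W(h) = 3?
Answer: -12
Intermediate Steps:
G = 1 (G = 3 - 2 = 1)
w(I) = -3 (w(I) = -4 + 1 = -3)
j(f, N) = √(3 + f) (j(f, N) = √(f + 3) = √(3 + f))
-j(9, w(-3))² = -(√(3 + 9))² = -(√12)² = -(2*√3)² = -1*12 = -12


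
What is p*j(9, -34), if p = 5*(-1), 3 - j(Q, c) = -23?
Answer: -130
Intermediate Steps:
j(Q, c) = 26 (j(Q, c) = 3 - 1*(-23) = 3 + 23 = 26)
p = -5
p*j(9, -34) = -5*26 = -130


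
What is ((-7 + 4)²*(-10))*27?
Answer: -2430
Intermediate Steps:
((-7 + 4)²*(-10))*27 = ((-3)²*(-10))*27 = (9*(-10))*27 = -90*27 = -2430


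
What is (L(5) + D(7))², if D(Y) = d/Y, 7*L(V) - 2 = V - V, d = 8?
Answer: 100/49 ≈ 2.0408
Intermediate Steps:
L(V) = 2/7 (L(V) = 2/7 + (V - V)/7 = 2/7 + (⅐)*0 = 2/7 + 0 = 2/7)
D(Y) = 8/Y
(L(5) + D(7))² = (2/7 + 8/7)² = (10/7)² = 100/49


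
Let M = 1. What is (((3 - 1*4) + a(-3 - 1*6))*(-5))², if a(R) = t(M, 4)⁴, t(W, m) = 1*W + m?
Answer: 9734400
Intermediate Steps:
t(W, m) = W + m
a(R) = 625 (a(R) = (1 + 4)⁴ = 5⁴ = 625)
(((3 - 1*4) + a(-3 - 1*6))*(-5))² = (((3 - 1*4) + 625)*(-5))² = (((3 - 4) + 625)*(-5))² = ((-1 + 625)*(-5))² = (624*(-5))² = (-3120)² = 9734400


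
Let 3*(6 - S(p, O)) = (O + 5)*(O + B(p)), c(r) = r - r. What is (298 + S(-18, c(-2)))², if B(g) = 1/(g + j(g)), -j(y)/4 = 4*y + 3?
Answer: 55361854681/599076 ≈ 92412.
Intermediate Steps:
c(r) = 0
j(y) = -12 - 16*y (j(y) = -4*(4*y + 3) = -4*(3 + 4*y) = -12 - 16*y)
B(g) = 1/(-12 - 15*g) (B(g) = 1/(g + (-12 - 16*g)) = 1/(-12 - 15*g))
S(p, O) = 6 - (5 + O)*(O - 1/(12 + 15*p))/3 (S(p, O) = 6 - (O + 5)*(O - 1/(12 + 15*p))/3 = 6 - (5 + O)*(O - 1/(12 + 15*p))/3)
(298 + S(-18, c(-2)))² = (298 + (5 + 0 + 3*(4 + 5*(-18))*(18 - 1*0² - 5*0))/(9*(4 + 5*(-18))))² = (298 + (5 + 0 + 3*(4 - 90)*(18 - 1*0 + 0))/(9*(4 - 90)))² = (298 + (⅑)*(5 + 0 + 3*(-86)*(18 + 0 + 0))/(-86))² = (298 + (⅑)*(-1/86)*(5 + 0 + 3*(-86)*18))² = (298 + (⅑)*(-1/86)*(5 + 0 - 4644))² = (298 + (⅑)*(-1/86)*(-4639))² = (298 + 4639/774)² = (235291/774)² = 55361854681/599076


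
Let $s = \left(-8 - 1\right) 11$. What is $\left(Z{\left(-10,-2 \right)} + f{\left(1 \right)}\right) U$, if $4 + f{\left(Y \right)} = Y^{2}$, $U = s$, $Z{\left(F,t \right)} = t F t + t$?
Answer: $4455$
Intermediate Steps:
$s = -99$ ($s = \left(-9\right) 11 = -99$)
$Z{\left(F,t \right)} = t + F t^{2}$ ($Z{\left(F,t \right)} = F t t + t = F t^{2} + t = t + F t^{2}$)
$U = -99$
$f{\left(Y \right)} = -4 + Y^{2}$
$\left(Z{\left(-10,-2 \right)} + f{\left(1 \right)}\right) U = \left(- 2 \left(1 - -20\right) - \left(4 - 1^{2}\right)\right) \left(-99\right) = \left(- 2 \left(1 + 20\right) + \left(-4 + 1\right)\right) \left(-99\right) = \left(\left(-2\right) 21 - 3\right) \left(-99\right) = \left(-42 - 3\right) \left(-99\right) = \left(-45\right) \left(-99\right) = 4455$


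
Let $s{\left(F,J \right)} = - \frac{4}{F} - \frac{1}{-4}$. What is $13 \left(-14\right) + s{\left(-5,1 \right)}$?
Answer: $- \frac{3619}{20} \approx -180.95$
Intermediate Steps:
$s{\left(F,J \right)} = \frac{1}{4} - \frac{4}{F}$ ($s{\left(F,J \right)} = - \frac{4}{F} - - \frac{1}{4} = - \frac{4}{F} + \frac{1}{4} = \frac{1}{4} - \frac{4}{F}$)
$13 \left(-14\right) + s{\left(-5,1 \right)} = 13 \left(-14\right) + \frac{-16 - 5}{4 \left(-5\right)} = -182 + \frac{1}{4} \left(- \frac{1}{5}\right) \left(-21\right) = -182 + \frac{21}{20} = - \frac{3619}{20}$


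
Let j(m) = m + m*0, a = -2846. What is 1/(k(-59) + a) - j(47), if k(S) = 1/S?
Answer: -7892064/167915 ≈ -47.000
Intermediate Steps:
j(m) = m (j(m) = m + 0 = m)
1/(k(-59) + a) - j(47) = 1/(1/(-59) - 2846) - 1*47 = 1/(-1/59 - 2846) - 47 = 1/(-167915/59) - 47 = -59/167915 - 47 = -7892064/167915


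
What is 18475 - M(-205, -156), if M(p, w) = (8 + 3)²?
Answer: 18354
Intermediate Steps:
M(p, w) = 121 (M(p, w) = 11² = 121)
18475 - M(-205, -156) = 18475 - 1*121 = 18475 - 121 = 18354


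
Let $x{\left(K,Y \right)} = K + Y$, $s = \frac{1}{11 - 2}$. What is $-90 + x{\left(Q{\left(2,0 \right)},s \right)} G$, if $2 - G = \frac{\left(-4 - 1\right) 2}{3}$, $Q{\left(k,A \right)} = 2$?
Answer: $- \frac{2126}{27} \approx -78.741$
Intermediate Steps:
$s = \frac{1}{9} \approx 0.11111$
$G = \frac{16}{3}$ ($G = 2 - \frac{\left(-4 - 1\right) 2}{3} = 2 - \left(-5\right) 2 \cdot \frac{1}{3} = 2 - \left(-10\right) \frac{1}{3} = 2 - - \frac{10}{3} = 2 + \frac{10}{3} = \frac{16}{3} \approx 5.3333$)
$-90 + x{\left(Q{\left(2,0 \right)},s \right)} G = -90 + \left(2 + \frac{1}{9}\right) \frac{16}{3} = -90 + \frac{19}{9} \cdot \frac{16}{3} = -90 + \frac{304}{27} = - \frac{2126}{27}$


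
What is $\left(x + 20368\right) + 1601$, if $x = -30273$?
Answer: $-8304$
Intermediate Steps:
$\left(x + 20368\right) + 1601 = \left(-30273 + 20368\right) + 1601 = -9905 + 1601 = -8304$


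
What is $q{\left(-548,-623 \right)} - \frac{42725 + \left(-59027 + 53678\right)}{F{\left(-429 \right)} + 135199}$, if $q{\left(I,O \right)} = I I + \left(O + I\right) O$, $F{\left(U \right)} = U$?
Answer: $\frac{69395547557}{67385} \approx 1.0298 \cdot 10^{6}$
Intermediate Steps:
$q{\left(I,O \right)} = I^{2} + O \left(I + O\right)$ ($q{\left(I,O \right)} = I^{2} + \left(I + O\right) O = I^{2} + O \left(I + O\right)$)
$q{\left(-548,-623 \right)} - \frac{42725 + \left(-59027 + 53678\right)}{F{\left(-429 \right)} + 135199} = \left(\left(-548\right)^{2} + \left(-623\right)^{2} - -341404\right) - \frac{42725 + \left(-59027 + 53678\right)}{-429 + 135199} = \left(300304 + 388129 + 341404\right) - \frac{42725 - 5349}{134770} = 1029837 - 37376 \cdot \frac{1}{134770} = 1029837 - \frac{18688}{67385} = \frac{69395547557}{67385}$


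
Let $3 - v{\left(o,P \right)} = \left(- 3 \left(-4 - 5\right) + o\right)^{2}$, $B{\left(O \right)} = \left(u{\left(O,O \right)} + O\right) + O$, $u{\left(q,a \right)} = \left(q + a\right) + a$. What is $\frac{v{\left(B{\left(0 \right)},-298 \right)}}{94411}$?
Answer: $- \frac{726}{94411} \approx -0.0076898$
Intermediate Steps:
$u{\left(q,a \right)} = q + 2 a$ ($u{\left(q,a \right)} = \left(a + q\right) + a = q + 2 a$)
$B{\left(O \right)} = 5 O$ ($B{\left(O \right)} = \left(\left(O + 2 O\right) + O\right) + O = \left(3 O + O\right) + O = 4 O + O = 5 O$)
$v{\left(o,P \right)} = 3 - \left(27 + o\right)^{2}$ ($v{\left(o,P \right)} = 3 - \left(- 3 \left(-4 - 5\right) + o\right)^{2} = 3 - \left(\left(-3\right) \left(-9\right) + o\right)^{2} = 3 - \left(27 + o\right)^{2}$)
$\frac{v{\left(B{\left(0 \right)},-298 \right)}}{94411} = \frac{3 - \left(27 + 5 \cdot 0\right)^{2}}{94411} = \left(3 - \left(27 + 0\right)^{2}\right) \frac{1}{94411} = \left(3 - 27^{2}\right) \frac{1}{94411} = \left(3 - 729\right) \frac{1}{94411} = \left(-726\right) \frac{1}{94411} = - \frac{726}{94411}$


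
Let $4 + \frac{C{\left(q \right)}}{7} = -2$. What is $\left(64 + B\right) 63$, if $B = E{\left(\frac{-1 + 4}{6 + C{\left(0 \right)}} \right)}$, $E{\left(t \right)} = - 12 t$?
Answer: $4095$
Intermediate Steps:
$C{\left(q \right)} = -42$ ($C{\left(q \right)} = -28 + 7 \left(-2\right) = -28 - 14 = -42$)
$B = 1$ ($B = - 12 \frac{-1 + 4}{6 - 42} = - 12 \frac{3}{-36} = - 12 \cdot 3 \left(- \frac{1}{36}\right) = \left(-12\right) \left(- \frac{1}{12}\right) = 1$)
$\left(64 + B\right) 63 = \left(64 + 1\right) 63 = 65 \cdot 63 = 4095$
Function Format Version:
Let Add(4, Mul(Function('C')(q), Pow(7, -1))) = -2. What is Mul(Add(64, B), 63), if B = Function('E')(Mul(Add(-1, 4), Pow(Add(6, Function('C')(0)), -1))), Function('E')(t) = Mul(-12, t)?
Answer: 4095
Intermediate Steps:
Function('C')(q) = -42 (Function('C')(q) = Add(-28, Mul(7, -2)) = Add(-28, -14) = -42)
B = 1 (B = Mul(-12, Mul(Add(-1, 4), Pow(Add(6, -42), -1))) = Mul(-12, Mul(3, Pow(-36, -1))) = Mul(-12, Mul(3, Rational(-1, 36))) = Mul(-12, Rational(-1, 12)) = 1)
Mul(Add(64, B), 63) = Mul(Add(64, 1), 63) = Mul(65, 63) = 4095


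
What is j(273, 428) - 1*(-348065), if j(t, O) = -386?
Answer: 347679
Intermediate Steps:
j(273, 428) - 1*(-348065) = -386 - 1*(-348065) = -386 + 348065 = 347679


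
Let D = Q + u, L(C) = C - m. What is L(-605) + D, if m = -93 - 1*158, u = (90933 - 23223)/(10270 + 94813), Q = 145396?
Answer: 15241516196/105083 ≈ 1.4504e+5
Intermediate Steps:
u = 67710/105083 ≈ 0.64435
m = -251 (m = -93 - 158 = -251)
L(C) = 251 + C (L(C) = C - 1*(-251) = C + 251 = 251 + C)
D = 15278715578/105083 (D = 145396 + 67710/105083 = 15278715578/105083 ≈ 1.4540e+5)
L(-605) + D = (251 - 605) + 15278715578/105083 = -354 + 15278715578/105083 = 15241516196/105083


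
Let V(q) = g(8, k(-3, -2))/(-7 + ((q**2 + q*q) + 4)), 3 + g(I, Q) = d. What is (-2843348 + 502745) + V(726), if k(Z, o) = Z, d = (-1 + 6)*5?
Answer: -2467344311825/1054149 ≈ -2.3406e+6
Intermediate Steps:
d = 25 (d = 5*5 = 25)
g(I, Q) = 22 (g(I, Q) = -3 + 25 = 22)
V(q) = 22/(-3 + 2*q**2) (V(q) = 22/(-7 + ((q**2 + q*q) + 4)) = 22/(-7 + ((q**2 + q**2) + 4)) = 22/(-7 + (2*q**2 + 4)) = 22/(-7 + (4 + 2*q**2)) = 22/(-3 + 2*q**2))
(-2843348 + 502745) + V(726) = (-2843348 + 502745) + 22/(-3 + 2*726**2) = -2340603 + 22/(-3 + 2*527076) = -2340603 + 22/(-3 + 1054152) = -2340603 + 22/1054149 = -2467344311825/1054149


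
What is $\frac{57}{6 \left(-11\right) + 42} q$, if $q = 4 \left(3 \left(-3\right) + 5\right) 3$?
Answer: $114$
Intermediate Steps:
$q = -48$ ($q = 4 \left(-9 + 5\right) 3 = 4 \left(-4\right) 3 = \left(-16\right) 3 = -48$)
$\frac{57}{6 \left(-11\right) + 42} q = \frac{57}{6 \left(-11\right) + 42} \left(-48\right) = \frac{57}{-66 + 42} \left(-48\right) = \frac{57}{-24} \left(-48\right) = 57 \left(- \frac{1}{24}\right) \left(-48\right) = \left(- \frac{19}{8}\right) \left(-48\right) = 114$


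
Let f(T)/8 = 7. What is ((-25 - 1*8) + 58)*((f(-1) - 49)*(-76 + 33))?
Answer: -7525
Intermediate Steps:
f(T) = 56 (f(T) = 8*7 = 56)
((-25 - 1*8) + 58)*((f(-1) - 49)*(-76 + 33)) = ((-25 - 1*8) + 58)*((56 - 49)*(-76 + 33)) = ((-25 - 8) + 58)*(7*(-43)) = (-33 + 58)*(-301) = 25*(-301) = -7525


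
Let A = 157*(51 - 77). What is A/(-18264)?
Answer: 2041/9132 ≈ 0.22350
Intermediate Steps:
A = -4082 (A = 157*(-26) = -4082)
A/(-18264) = -4082/(-18264) = -4082*(-1/18264) = 2041/9132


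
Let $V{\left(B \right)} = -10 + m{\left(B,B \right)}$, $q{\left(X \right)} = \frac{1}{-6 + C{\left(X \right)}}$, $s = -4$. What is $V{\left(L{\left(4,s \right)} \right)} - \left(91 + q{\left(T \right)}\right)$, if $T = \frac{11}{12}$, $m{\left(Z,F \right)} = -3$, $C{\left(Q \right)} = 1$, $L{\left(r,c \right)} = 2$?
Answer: $- \frac{519}{5} \approx -103.8$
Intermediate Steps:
$T = \frac{11}{12}$ ($T = 11 \cdot \frac{1}{12} = \frac{11}{12} \approx 0.91667$)
$q{\left(X \right)} = - \frac{1}{5}$ ($q{\left(X \right)} = \frac{1}{-6 + 1} = \frac{1}{-5} = - \frac{1}{5}$)
$V{\left(B \right)} = -13$ ($V{\left(B \right)} = -10 - 3 = -13$)
$V{\left(L{\left(4,s \right)} \right)} - \left(91 + q{\left(T \right)}\right) = -13 - \left(91 - \frac{1}{5}\right) = -13 - \frac{454}{5} = - \frac{519}{5}$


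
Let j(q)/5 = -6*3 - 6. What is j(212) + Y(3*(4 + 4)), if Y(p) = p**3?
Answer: 13704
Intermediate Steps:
j(q) = -120 (j(q) = 5*(-6*3 - 6) = 5*(-18 - 6) = 5*(-24) = -120)
j(212) + Y(3*(4 + 4)) = -120 + (3*(4 + 4))**3 = -120 + (3*8)**3 = -120 + 24**3 = -120 + 13824 = 13704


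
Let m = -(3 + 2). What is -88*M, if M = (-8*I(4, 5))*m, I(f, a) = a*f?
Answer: -70400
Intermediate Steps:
m = -5 (m = -1*5 = -5)
M = 800 (M = -40*4*(-5) = -8*20*(-5) = -160*(-5) = 800)
-88*M = -88*800 = -70400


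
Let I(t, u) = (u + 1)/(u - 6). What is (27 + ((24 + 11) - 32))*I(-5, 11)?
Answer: 72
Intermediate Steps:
I(t, u) = (1 + u)/(-6 + u)
(27 + ((24 + 11) - 32))*I(-5, 11) = (27 + ((24 + 11) - 32))*((1 + 11)/(-6 + 11)) = (27 + (35 - 32))*(12/5) = (27 + 3)*((⅕)*12) = 30*(12/5) = 72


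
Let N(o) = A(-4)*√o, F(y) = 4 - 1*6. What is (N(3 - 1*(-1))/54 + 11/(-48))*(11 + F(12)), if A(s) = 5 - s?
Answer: 15/16 ≈ 0.93750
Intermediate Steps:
F(y) = -2 (F(y) = 4 - 6 = -2)
N(o) = 9*√o (N(o) = (5 - 1*(-4))*√o = (5 + 4)*√o = 9*√o)
(N(3 - 1*(-1))/54 + 11/(-48))*(11 + F(12)) = ((9*√(3 - 1*(-1)))/54 + 11/(-48))*(11 - 2) = ((9*√(3 + 1))*(1/54) + 11*(-1/48))*9 = ((9*√4)*(1/54) - 11/48)*9 = ((9*2)*(1/54) - 11/48)*9 = (18*(1/54) - 11/48)*9 = (⅓ - 11/48)*9 = (5/48)*9 = 15/16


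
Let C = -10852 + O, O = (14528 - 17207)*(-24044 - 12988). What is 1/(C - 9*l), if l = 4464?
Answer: 1/99157700 ≈ 1.0085e-8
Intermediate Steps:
O = 99208728 (O = -2679*(-37032) = 99208728)
C = 99197876 (C = -10852 + 99208728 = 99197876)
1/(C - 9*l) = 1/(99197876 - 9*4464) = 1/(99197876 - 40176) = 1/99157700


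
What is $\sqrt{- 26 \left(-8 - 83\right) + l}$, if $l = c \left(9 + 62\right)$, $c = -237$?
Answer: $i \sqrt{14461} \approx 120.25 i$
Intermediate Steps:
$l = -16827$ ($l = - 237 \left(9 + 62\right) = \left(-237\right) 71 = -16827$)
$\sqrt{- 26 \left(-8 - 83\right) + l} = \sqrt{- 26 \left(-8 - 83\right) - 16827} = \sqrt{\left(-26\right) \left(-91\right) - 16827} = \sqrt{2366 - 16827} = \sqrt{-14461} = i \sqrt{14461}$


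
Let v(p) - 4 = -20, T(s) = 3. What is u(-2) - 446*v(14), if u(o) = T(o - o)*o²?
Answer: 7148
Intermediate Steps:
v(p) = -16 (v(p) = 4 - 20 = -16)
u(o) = 3*o²
u(-2) - 446*v(14) = 3*(-2)² - 446*(-16) = 3*4 + 7136 = 12 + 7136 = 7148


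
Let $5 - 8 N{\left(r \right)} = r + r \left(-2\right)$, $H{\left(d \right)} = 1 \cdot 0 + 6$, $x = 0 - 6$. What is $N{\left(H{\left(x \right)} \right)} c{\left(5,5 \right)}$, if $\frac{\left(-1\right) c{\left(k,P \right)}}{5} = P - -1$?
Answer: $- \frac{165}{4} \approx -41.25$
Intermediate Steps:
$c{\left(k,P \right)} = -5 - 5 P$ ($c{\left(k,P \right)} = - 5 \left(P - -1\right) = - 5 \left(P + 1\right) = - 5 \left(1 + P\right) = -5 - 5 P$)
$x = -6$ ($x = 0 - 6 = -6$)
$H{\left(d \right)} = 6$ ($H{\left(d \right)} = 0 + 6 = 6$)
$N{\left(r \right)} = \frac{5}{8} + \frac{r}{8}$ ($N{\left(r \right)} = \frac{5}{8} - \frac{r + r \left(-2\right)}{8} = \frac{5}{8} - \frac{r - 2 r}{8} = \frac{5}{8} - \frac{\left(-1\right) r}{8} = \frac{5}{8} + \frac{r}{8}$)
$N{\left(H{\left(x \right)} \right)} c{\left(5,5 \right)} = \left(\frac{5}{8} + \frac{1}{8} \cdot 6\right) \left(-5 - 25\right) = \left(\frac{5}{8} + \frac{3}{4}\right) \left(-5 - 25\right) = \frac{11}{8} \left(-30\right) = - \frac{165}{4}$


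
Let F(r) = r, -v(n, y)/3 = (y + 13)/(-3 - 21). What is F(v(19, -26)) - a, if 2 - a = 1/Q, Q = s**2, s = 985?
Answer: -28136517/7761800 ≈ -3.6250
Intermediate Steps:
v(n, y) = 13/8 + y/8 (v(n, y) = -3*(y + 13)/(-3 - 21) = -3*(13 + y)/(-24) = -3*(13 + y)*(-1)/24 = -3*(-13/24 - y/24) = 13/8 + y/8)
Q = 970225 (Q = 985**2 = 970225)
a = 1940449/970225 (a = 2 - 1/970225 = 1940449/970225 ≈ 2.0000)
F(v(19, -26)) - a = (13/8 + (1/8)*(-26)) - 1*1940449/970225 = (13/8 - 13/4) - 1940449/970225 = -13/8 - 1940449/970225 = -28136517/7761800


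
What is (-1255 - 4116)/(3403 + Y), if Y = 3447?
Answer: -5371/6850 ≈ -0.78409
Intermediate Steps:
(-1255 - 4116)/(3403 + Y) = (-1255 - 4116)/(3403 + 3447) = -5371/6850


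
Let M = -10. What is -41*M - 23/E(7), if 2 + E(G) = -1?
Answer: 1253/3 ≈ 417.67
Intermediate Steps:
E(G) = -3 (E(G) = -2 - 1 = -3)
-41*M - 23/E(7) = -41*(-10) - 23/(-3) = 410 - 23*(-1/3) = 410 + 23/3 = 1253/3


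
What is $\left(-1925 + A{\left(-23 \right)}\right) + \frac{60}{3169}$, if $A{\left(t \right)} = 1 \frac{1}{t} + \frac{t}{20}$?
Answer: $- \frac{2807861681}{1457740} \approx -1926.2$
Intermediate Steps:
$A{\left(t \right)} = \frac{1}{t} + \frac{t}{20}$ ($A{\left(t \right)} = \frac{1}{t} + t \frac{1}{20} = \frac{1}{t} + \frac{t}{20}$)
$\left(-1925 + A{\left(-23 \right)}\right) + \frac{60}{3169} = \left(-1925 + \left(\frac{1}{-23} + \frac{1}{20} \left(-23\right)\right)\right) + \frac{60}{3169} = \left(-1925 - \frac{549}{460}\right) + 60 \cdot \frac{1}{3169} = \left(-1925 - \frac{549}{460}\right) + \frac{60}{3169} = - \frac{886049}{460} + \frac{60}{3169} = - \frac{2807861681}{1457740}$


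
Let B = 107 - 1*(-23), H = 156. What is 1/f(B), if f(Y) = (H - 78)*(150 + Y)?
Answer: 1/21840 ≈ 4.5788e-5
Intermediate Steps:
B = 130 (B = 107 + 23 = 130)
f(Y) = 11700 + 78*Y (f(Y) = (156 - 78)*(150 + Y) = 78*(150 + Y) = 11700 + 78*Y)
1/f(B) = 1/(11700 + 78*130) = 1/(11700 + 10140) = 1/21840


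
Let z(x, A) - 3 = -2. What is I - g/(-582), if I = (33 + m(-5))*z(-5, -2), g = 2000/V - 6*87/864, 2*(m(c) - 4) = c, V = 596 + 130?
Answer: 116631323/3380256 ≈ 34.504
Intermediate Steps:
V = 726
z(x, A) = 1 (z(x, A) = 3 - 2 = 1)
m(c) = 4 + c/2
g = 12491/5808 (g = 2000/726 - 6*87/864 = 2000*(1/726) - 522*1/864 = 1000/363 - 29/48 = 12491/5808 ≈ 2.1507)
I = 69/2 (I = (33 + (4 + (½)*(-5)))*1 = (33 + (4 - 5/2))*1 = (33 + 3/2)*1 = (69/2)*1 = 69/2 ≈ 34.500)
I - g/(-582) = 69/2 - 12491/(5808*(-582)) = 69/2 - 12491*(-1)/(5808*582) = 69/2 - 1*(-12491/3380256) = 69/2 + 12491/3380256 = 116631323/3380256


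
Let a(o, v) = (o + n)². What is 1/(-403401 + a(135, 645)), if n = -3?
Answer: -1/385977 ≈ -2.5908e-6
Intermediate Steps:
a(o, v) = (-3 + o)² (a(o, v) = (o - 3)² = (-3 + o)²)
1/(-403401 + a(135, 645)) = 1/(-403401 + (-3 + 135)²) = 1/(-403401 + 132²) = 1/(-403401 + 17424) = 1/(-385977) = -1/385977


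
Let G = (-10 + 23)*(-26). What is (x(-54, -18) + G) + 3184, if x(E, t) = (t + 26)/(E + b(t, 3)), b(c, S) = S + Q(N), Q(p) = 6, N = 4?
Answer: 128062/45 ≈ 2845.8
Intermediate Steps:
b(c, S) = 6 + S (b(c, S) = S + 6 = 6 + S)
G = -338 (G = 13*(-26) = -338)
x(E, t) = (26 + t)/(9 + E) (x(E, t) = (t + 26)/(E + (6 + 3)) = (26 + t)/(E + 9) = (26 + t)/(9 + E))
(x(-54, -18) + G) + 3184 = ((26 - 18)/(9 - 54) - 338) + 3184 = (8/(-45) - 338) + 3184 = (-1/45*8 - 338) + 3184 = (-8/45 - 338) + 3184 = -15218/45 + 3184 = 128062/45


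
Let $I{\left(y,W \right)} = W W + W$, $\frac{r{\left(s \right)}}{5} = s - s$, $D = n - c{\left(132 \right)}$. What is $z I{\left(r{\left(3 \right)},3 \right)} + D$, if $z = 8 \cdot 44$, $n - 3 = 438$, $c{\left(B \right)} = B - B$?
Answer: $4665$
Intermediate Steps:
$c{\left(B \right)} = 0$
$n = 441$ ($n = 3 + 438 = 441$)
$z = 352$
$D = 441$ ($D = 441 - 0 = 441 + 0 = 441$)
$r{\left(s \right)} = 0$ ($r{\left(s \right)} = 5 \left(s - s\right) = 5 \cdot 0 = 0$)
$I{\left(y,W \right)} = W + W^{2}$ ($I{\left(y,W \right)} = W^{2} + W = W + W^{2}$)
$z I{\left(r{\left(3 \right)},3 \right)} + D = 352 \cdot 3 \left(1 + 3\right) + 441 = 352 \cdot 3 \cdot 4 + 441 = 352 \cdot 12 + 441 = 4224 + 441 = 4665$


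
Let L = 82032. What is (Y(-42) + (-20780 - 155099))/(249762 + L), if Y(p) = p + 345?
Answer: -87788/165897 ≈ -0.52917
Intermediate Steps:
Y(p) = 345 + p
(Y(-42) + (-20780 - 155099))/(249762 + L) = ((345 - 42) + (-20780 - 155099))/(249762 + 82032) = (303 - 175879)/331794 = -175576*1/331794 = -87788/165897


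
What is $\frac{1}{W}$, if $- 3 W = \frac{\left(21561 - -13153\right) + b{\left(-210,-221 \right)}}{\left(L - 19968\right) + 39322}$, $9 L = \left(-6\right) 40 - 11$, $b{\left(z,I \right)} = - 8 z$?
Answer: $- \frac{173935}{109182} \approx -1.5931$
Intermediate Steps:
$L = - \frac{251}{9}$ ($L = \frac{\left(-6\right) 40 - 11}{9} = \frac{-240 - 11}{9} = \frac{1}{9} \left(-251\right) = - \frac{251}{9} \approx -27.889$)
$W = - \frac{109182}{173935}$ ($W = - \frac{\left(\left(21561 - -13153\right) - -1680\right) \frac{1}{\left(- \frac{251}{9} - 19968\right) + 39322}}{3} = - \frac{\left(\left(21561 + 13153\right) + 1680\right) \frac{1}{\left(- \frac{251}{9} - 19968\right) + 39322}}{3} = - \frac{\left(34714 + 1680\right) \frac{1}{- \frac{179963}{9} + 39322}}{3} = - \frac{36394 \frac{1}{\frac{173935}{9}}}{3} = - \frac{36394 \cdot \frac{9}{173935}}{3} = \left(- \frac{1}{3}\right) \frac{327546}{173935} = - \frac{109182}{173935} \approx -0.62772$)
$\frac{1}{W} = \frac{1}{- \frac{109182}{173935}} = - \frac{173935}{109182}$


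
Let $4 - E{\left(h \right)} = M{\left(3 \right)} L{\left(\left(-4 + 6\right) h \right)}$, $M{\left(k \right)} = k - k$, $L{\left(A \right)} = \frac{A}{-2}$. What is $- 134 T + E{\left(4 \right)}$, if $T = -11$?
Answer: $1478$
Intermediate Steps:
$L{\left(A \right)} = - \frac{A}{2}$ ($L{\left(A \right)} = A \left(- \frac{1}{2}\right) = - \frac{A}{2}$)
$M{\left(k \right)} = 0$
$E{\left(h \right)} = 4$ ($E{\left(h \right)} = 4 - 0 \left(- \frac{\left(-4 + 6\right) h}{2}\right) = 4 - 0 \left(- \frac{2 h}{2}\right) = 4 - 0 \left(- h\right) = 4 - 0 = 4 + 0 = 4$)
$- 134 T + E{\left(4 \right)} = \left(-134\right) \left(-11\right) + 4 = 1474 + 4 = 1478$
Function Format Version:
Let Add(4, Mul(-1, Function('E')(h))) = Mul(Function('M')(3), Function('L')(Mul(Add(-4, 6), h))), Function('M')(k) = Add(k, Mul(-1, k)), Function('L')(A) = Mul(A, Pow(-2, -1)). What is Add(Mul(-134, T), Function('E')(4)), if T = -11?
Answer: 1478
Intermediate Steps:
Function('L')(A) = Mul(Rational(-1, 2), A) (Function('L')(A) = Mul(A, Rational(-1, 2)) = Mul(Rational(-1, 2), A))
Function('M')(k) = 0
Function('E')(h) = 4 (Function('E')(h) = Add(4, Mul(-1, Mul(0, Mul(Rational(-1, 2), Mul(Add(-4, 6), h))))) = Add(4, Mul(-1, Mul(0, Mul(Rational(-1, 2), Mul(2, h))))) = Add(4, Mul(-1, Mul(0, Mul(-1, h)))) = Add(4, Mul(-1, 0)) = Add(4, 0) = 4)
Add(Mul(-134, T), Function('E')(4)) = Add(Mul(-134, -11), 4) = Add(1474, 4) = 1478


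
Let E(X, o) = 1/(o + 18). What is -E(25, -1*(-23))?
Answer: -1/41 ≈ -0.024390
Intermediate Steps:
E(X, o) = 1/(18 + o)
-E(25, -1*(-23)) = -1/(18 - 1*(-23)) = -1/(18 + 23) = -1/41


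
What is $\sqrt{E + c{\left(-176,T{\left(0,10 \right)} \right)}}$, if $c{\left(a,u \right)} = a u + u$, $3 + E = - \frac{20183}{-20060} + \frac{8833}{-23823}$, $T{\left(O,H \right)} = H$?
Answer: $\frac{i \sqrt{11116721876604739255}}{79648230} \approx 41.861 i$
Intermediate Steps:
$E = - \frac{1130038511}{477889380}$ ($E = -3 + \left(- \frac{20183}{-20060} + \frac{8833}{-23823}\right) = -3 + \left(\left(-20183\right) \left(- \frac{1}{20060}\right) + 8833 \left(- \frac{1}{23823}\right)\right) = -3 + \left(\frac{20183}{20060} - \frac{8833}{23823}\right) = -3 + \frac{303629629}{477889380} = - \frac{1130038511}{477889380} \approx -2.3646$)
$c{\left(a,u \right)} = u + a u$
$\sqrt{E + c{\left(-176,T{\left(0,10 \right)} \right)}} = \sqrt{- \frac{1130038511}{477889380} + 10 \left(1 - 176\right)} = \sqrt{- \frac{1130038511}{477889380} + 10 \left(-175\right)} = \sqrt{- \frac{1130038511}{477889380} - 1750} = \sqrt{- \frac{837436453511}{477889380}} = \frac{i \sqrt{11116721876604739255}}{79648230}$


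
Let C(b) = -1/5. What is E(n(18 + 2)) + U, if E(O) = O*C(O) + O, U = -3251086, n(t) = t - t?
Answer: -3251086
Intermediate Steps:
C(b) = -⅕ (C(b) = -1*⅕ = -⅕)
n(t) = 0
E(O) = 4*O/5 (E(O) = O*(-⅕) + O = -O/5 + O = 4*O/5)
E(n(18 + 2)) + U = (⅘)*0 - 3251086 = 0 - 3251086 = -3251086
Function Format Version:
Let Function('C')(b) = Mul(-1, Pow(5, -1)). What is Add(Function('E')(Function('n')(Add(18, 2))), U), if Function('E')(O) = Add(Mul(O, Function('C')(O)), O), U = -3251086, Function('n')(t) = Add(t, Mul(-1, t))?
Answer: -3251086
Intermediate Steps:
Function('C')(b) = Rational(-1, 5) (Function('C')(b) = Mul(-1, Rational(1, 5)) = Rational(-1, 5))
Function('n')(t) = 0
Function('E')(O) = Mul(Rational(4, 5), O) (Function('E')(O) = Add(Mul(O, Rational(-1, 5)), O) = Add(Mul(Rational(-1, 5), O), O) = Mul(Rational(4, 5), O))
Add(Function('E')(Function('n')(Add(18, 2))), U) = Add(Mul(Rational(4, 5), 0), -3251086) = Add(0, -3251086) = -3251086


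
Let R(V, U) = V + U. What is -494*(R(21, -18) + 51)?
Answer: -26676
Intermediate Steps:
R(V, U) = U + V
-494*(R(21, -18) + 51) = -494*((-18 + 21) + 51) = -494*(3 + 51) = -494*54 = -26676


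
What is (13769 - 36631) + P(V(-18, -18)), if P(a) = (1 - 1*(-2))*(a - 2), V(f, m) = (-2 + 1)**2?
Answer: -22865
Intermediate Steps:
V(f, m) = 1 (V(f, m) = (-1)**2 = 1)
P(a) = -6 + 3*a (P(a) = (1 + 2)*(-2 + a) = 3*(-2 + a) = -6 + 3*a)
(13769 - 36631) + P(V(-18, -18)) = (13769 - 36631) + (-6 + 3*1) = -22862 + (-6 + 3) = -22862 - 3 = -22865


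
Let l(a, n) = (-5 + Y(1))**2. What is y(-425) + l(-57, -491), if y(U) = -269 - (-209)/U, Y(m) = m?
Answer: -107734/425 ≈ -253.49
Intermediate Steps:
l(a, n) = 16 (l(a, n) = (-5 + 1)**2 = (-4)**2 = 16)
y(U) = -269 + 209/U
y(-425) + l(-57, -491) = (-269 + 209/(-425)) + 16 = (-269 + 209*(-1/425)) + 16 = (-269 - 209/425) + 16 = -114534/425 + 16 = -107734/425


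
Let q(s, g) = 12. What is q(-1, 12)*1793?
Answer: 21516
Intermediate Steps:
q(-1, 12)*1793 = 12*1793 = 21516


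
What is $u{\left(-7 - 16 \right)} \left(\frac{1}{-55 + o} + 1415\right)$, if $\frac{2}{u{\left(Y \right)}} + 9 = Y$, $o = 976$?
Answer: $- \frac{81451}{921} \approx -88.438$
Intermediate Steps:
$u{\left(Y \right)} = \frac{2}{-9 + Y}$
$u{\left(-7 - 16 \right)} \left(\frac{1}{-55 + o} + 1415\right) = \frac{2}{-9 - 23} \left(\frac{1}{-55 + 976} + 1415\right) = \frac{2}{-9 - 23} \left(\frac{1}{921} + 1415\right) = \frac{2}{-32} \left(\frac{1}{921} + 1415\right) = 2 \left(- \frac{1}{32}\right) \frac{1303216}{921} = \left(- \frac{1}{16}\right) \frac{1303216}{921} = - \frac{81451}{921}$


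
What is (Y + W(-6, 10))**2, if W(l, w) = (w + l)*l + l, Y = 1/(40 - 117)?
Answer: 5340721/5929 ≈ 900.78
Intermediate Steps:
Y = -1/77 (Y = 1/(-77) = -1/77 ≈ -0.012987)
W(l, w) = l + l*(l + w) (W(l, w) = (l + w)*l + l = l*(l + w) + l = l + l*(l + w))
(Y + W(-6, 10))**2 = (-1/77 - 6*(1 - 6 + 10))**2 = (-1/77 - 6*5)**2 = (-1/77 - 30)**2 = (-2311/77)**2 = 5340721/5929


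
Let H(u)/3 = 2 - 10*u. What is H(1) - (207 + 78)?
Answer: -309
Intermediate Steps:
H(u) = 6 - 30*u (H(u) = 3*(2 - 10*u) = 6 - 30*u)
H(1) - (207 + 78) = (6 - 30*1) - (207 + 78) = (6 - 30) - 1*285 = -24 - 285 = -309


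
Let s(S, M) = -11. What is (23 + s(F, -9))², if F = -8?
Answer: 144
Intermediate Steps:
(23 + s(F, -9))² = (23 - 11)² = 12² = 144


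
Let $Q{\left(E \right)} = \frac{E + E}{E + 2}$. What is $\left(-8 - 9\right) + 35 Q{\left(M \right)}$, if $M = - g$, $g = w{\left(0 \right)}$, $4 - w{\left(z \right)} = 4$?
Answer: $-17$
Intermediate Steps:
$w{\left(z \right)} = 0$ ($w{\left(z \right)} = 4 - 4 = 0$)
$g = 0$
$M = 0$ ($M = \left(-1\right) 0 = 0$)
$Q{\left(E \right)} = \frac{2 E}{2 + E}$
$\left(-8 - 9\right) + 35 Q{\left(M \right)} = \left(-8 - 9\right) + 35 \cdot 2 \cdot 0 \frac{1}{2 + 0} = \left(-8 - 9\right) + 35 \cdot 2 \cdot 0 \cdot \frac{1}{2} = -17 + 35 \cdot 2 \cdot 0 \cdot \frac{1}{2} = -17 + 35 \cdot 0 = -17 + 0 = -17$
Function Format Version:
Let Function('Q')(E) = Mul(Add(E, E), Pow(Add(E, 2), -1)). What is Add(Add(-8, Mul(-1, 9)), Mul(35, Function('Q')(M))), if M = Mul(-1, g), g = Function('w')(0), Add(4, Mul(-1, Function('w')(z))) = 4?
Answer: -17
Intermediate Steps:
Function('w')(z) = 0 (Function('w')(z) = Add(4, Mul(-1, 4)) = Add(4, -4) = 0)
g = 0
M = 0 (M = Mul(-1, 0) = 0)
Function('Q')(E) = Mul(2, E, Pow(Add(2, E), -1)) (Function('Q')(E) = Mul(Mul(2, E), Pow(Add(2, E), -1)) = Mul(2, E, Pow(Add(2, E), -1)))
Add(Add(-8, Mul(-1, 9)), Mul(35, Function('Q')(M))) = Add(Add(-8, Mul(-1, 9)), Mul(35, Mul(2, 0, Pow(Add(2, 0), -1)))) = Add(Add(-8, -9), Mul(35, Mul(2, 0, Pow(2, -1)))) = Add(-17, Mul(35, Mul(2, 0, Rational(1, 2)))) = Add(-17, Mul(35, 0)) = Add(-17, 0) = -17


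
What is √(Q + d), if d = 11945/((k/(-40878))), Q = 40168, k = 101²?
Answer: I*√78533942/101 ≈ 87.742*I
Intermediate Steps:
k = 10201
d = -488287710/10201 (d = 11945/((10201/(-40878))) = 11945/((10201*(-1/40878))) = 11945/(-10201/40878) = 11945*(-40878/10201) = -488287710/10201 ≈ -47867.)
√(Q + d) = √(40168 - 488287710/10201) = √(-78533942/10201) = I*√78533942/101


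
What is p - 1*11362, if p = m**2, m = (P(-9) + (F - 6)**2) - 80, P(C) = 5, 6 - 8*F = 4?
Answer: -2458431/256 ≈ -9603.3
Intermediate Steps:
F = 1/4 (F = 3/4 - 1/8*4 = 3/4 - 1/2 = 1/4 ≈ 0.25000)
m = -671/16 (m = (5 + (1/4 - 6)**2) - 80 = (5 + (-23/4)**2) - 80 = (5 + 529/16) - 80 = 609/16 - 80 = -671/16 ≈ -41.938)
p = 450241/256 (p = (-671/16)**2 = 450241/256 ≈ 1758.8)
p - 1*11362 = 450241/256 - 1*11362 = 450241/256 - 11362 = -2458431/256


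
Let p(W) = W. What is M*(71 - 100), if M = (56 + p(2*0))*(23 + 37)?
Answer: -97440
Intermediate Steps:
M = 3360 (M = (56 + 2*0)*(23 + 37) = (56 + 0)*60 = 56*60 = 3360)
M*(71 - 100) = 3360*(71 - 100) = 3360*(-29) = -97440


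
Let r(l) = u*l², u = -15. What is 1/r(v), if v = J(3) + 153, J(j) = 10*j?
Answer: -1/502335 ≈ -1.9907e-6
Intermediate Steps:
v = 183 (v = 10*3 + 153 = 30 + 153 = 183)
r(l) = -15*l²
1/r(v) = 1/(-15*183²) = 1/(-15*33489) = 1/(-502335) = -1/502335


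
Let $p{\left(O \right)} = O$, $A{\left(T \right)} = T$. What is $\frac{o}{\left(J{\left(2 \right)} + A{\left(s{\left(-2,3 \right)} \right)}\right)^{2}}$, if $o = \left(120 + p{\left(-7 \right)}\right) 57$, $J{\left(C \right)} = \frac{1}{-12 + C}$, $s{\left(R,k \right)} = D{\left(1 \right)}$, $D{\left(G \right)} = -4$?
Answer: $\frac{644100}{1681} \approx 383.16$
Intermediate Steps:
$s{\left(R,k \right)} = -4$
$o = 6441$ ($o = \left(120 - 7\right) 57 = 113 \cdot 57 = 6441$)
$\frac{o}{\left(J{\left(2 \right)} + A{\left(s{\left(-2,3 \right)} \right)}\right)^{2}} = \frac{6441}{\left(\frac{1}{-12 + 2} - 4\right)^{2}} = \frac{6441}{\left(\frac{1}{-10} - 4\right)^{2}} = \frac{6441}{\left(- \frac{1}{10} - 4\right)^{2}} = \frac{6441}{\left(- \frac{41}{10}\right)^{2}} = \frac{6441}{\frac{1681}{100}} = 6441 \cdot \frac{100}{1681} = \frac{644100}{1681}$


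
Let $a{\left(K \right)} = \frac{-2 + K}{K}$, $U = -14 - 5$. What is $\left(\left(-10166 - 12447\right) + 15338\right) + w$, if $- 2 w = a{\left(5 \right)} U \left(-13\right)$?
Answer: $- \frac{73491}{10} \approx -7349.1$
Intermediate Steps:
$U = -19$ ($U = -14 - 5 = -19$)
$a{\left(K \right)} = \frac{-2 + K}{K}$
$w = - \frac{741}{10}$ ($w = - \frac{\frac{-2 + 5}{5} \left(-19\right) \left(-13\right)}{2} = - \frac{\frac{1}{5} \cdot 3 \left(-19\right) \left(-13\right)}{2} = - \frac{\frac{3}{5} \left(-19\right) \left(-13\right)}{2} = - \frac{\left(- \frac{57}{5}\right) \left(-13\right)}{2} = \left(- \frac{1}{2}\right) \frac{741}{5} = - \frac{741}{10} \approx -74.1$)
$\left(\left(-10166 - 12447\right) + 15338\right) + w = \left(\left(-10166 - 12447\right) + 15338\right) - \frac{741}{10} = \left(-22613 + 15338\right) - \frac{741}{10} = -7275 - \frac{741}{10} = - \frac{73491}{10}$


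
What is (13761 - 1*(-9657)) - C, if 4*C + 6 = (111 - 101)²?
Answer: 46789/2 ≈ 23395.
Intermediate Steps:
C = 47/2 (C = -3/2 + (111 - 101)²/4 = -3/2 + (¼)*10² = -3/2 + (¼)*100 = -3/2 + 25 = 47/2 ≈ 23.500)
(13761 - 1*(-9657)) - C = (13761 - 1*(-9657)) - 1*47/2 = (13761 + 9657) - 47/2 = 23418 - 47/2 = 46789/2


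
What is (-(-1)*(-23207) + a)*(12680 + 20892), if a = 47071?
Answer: 801162208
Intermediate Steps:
(-(-1)*(-23207) + a)*(12680 + 20892) = (-(-1)*(-23207) + 47071)*(12680 + 20892) = (-1*23207 + 47071)*33572 = (-23207 + 47071)*33572 = 23864*33572 = 801162208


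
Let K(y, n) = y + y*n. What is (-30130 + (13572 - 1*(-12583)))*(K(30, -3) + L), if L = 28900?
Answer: -114639000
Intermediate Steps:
K(y, n) = y + n*y
(-30130 + (13572 - 1*(-12583)))*(K(30, -3) + L) = (-30130 + (13572 - 1*(-12583)))*(30*(1 - 3) + 28900) = (-30130 + (13572 + 12583))*(30*(-2) + 28900) = (-30130 + 26155)*(-60 + 28900) = -3975*28840 = -114639000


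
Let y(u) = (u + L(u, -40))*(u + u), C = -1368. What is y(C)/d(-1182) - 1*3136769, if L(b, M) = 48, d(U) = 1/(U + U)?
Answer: -8540770049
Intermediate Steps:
d(U) = 1/(2*U)
y(u) = 2*u*(48 + u) (y(u) = (u + 48)*(u + u) = (48 + u)*(2*u) = 2*u*(48 + u))
y(C)/d(-1182) - 1*3136769 = (2*(-1368)*(48 - 1368))/(((½)/(-1182))) - 1*3136769 = (2*(-1368)*(-1320))/(((½)*(-1/1182))) - 3136769 = 3611520/(-1/2364) - 3136769 = 3611520*(-2364) - 3136769 = -8537633280 - 3136769 = -8540770049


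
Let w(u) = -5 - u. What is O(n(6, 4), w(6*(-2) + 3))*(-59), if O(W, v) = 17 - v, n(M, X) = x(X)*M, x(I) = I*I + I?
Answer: -767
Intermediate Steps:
x(I) = I + I**2 (x(I) = I**2 + I = I + I**2)
n(M, X) = M*X*(1 + X) (n(M, X) = (X*(1 + X))*M = M*X*(1 + X))
O(n(6, 4), w(6*(-2) + 3))*(-59) = (17 - (-5 - (6*(-2) + 3)))*(-59) = (17 - (-5 - (-12 + 3)))*(-59) = (17 - (-5 - 1*(-9)))*(-59) = (17 - (-5 + 9))*(-59) = (17 - 1*4)*(-59) = (17 - 4)*(-59) = 13*(-59) = -767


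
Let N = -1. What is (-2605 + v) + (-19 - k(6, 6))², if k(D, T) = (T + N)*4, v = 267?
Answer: -817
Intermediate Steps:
k(D, T) = -4 + 4*T (k(D, T) = (T - 1)*4 = (-1 + T)*4 = -4 + 4*T)
(-2605 + v) + (-19 - k(6, 6))² = (-2605 + 267) + (-19 - (-4 + 4*6))² = -2338 + (-19 - (-4 + 24))² = -2338 + (-19 - 1*20)² = -2338 + (-19 - 20)² = -2338 + (-39)² = -2338 + 1521 = -817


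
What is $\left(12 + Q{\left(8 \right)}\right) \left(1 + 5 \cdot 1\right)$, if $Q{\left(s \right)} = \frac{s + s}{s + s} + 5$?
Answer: $108$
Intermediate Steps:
$Q{\left(s \right)} = 6$ ($Q{\left(s \right)} = \frac{2 s}{2 s} + 5 = 2 s \frac{1}{2 s} + 5 = 1 + 5 = 6$)
$\left(12 + Q{\left(8 \right)}\right) \left(1 + 5 \cdot 1\right) = \left(12 + 6\right) \left(1 + 5 \cdot 1\right) = 18 \left(1 + 5\right) = 18 \cdot 6 = 108$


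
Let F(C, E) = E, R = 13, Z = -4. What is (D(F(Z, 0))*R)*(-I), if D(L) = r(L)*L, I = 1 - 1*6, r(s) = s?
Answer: 0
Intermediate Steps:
I = -5 (I = 1 - 6 = -5)
D(L) = L² (D(L) = L*L = L²)
(D(F(Z, 0))*R)*(-I) = (0²*13)*(-1*(-5)) = (0*13)*5 = 0*5 = 0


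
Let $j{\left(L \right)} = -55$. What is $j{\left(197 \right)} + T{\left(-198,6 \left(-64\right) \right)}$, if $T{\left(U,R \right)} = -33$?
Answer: $-88$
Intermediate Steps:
$j{\left(197 \right)} + T{\left(-198,6 \left(-64\right) \right)} = -55 - 33 = -88$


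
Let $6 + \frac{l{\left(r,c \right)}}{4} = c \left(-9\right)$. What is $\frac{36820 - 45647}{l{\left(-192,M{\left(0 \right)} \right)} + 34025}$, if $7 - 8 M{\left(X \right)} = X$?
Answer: $- \frac{17654}{67939} \approx -0.25985$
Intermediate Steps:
$M{\left(X \right)} = \frac{7}{8} - \frac{X}{8}$
$l{\left(r,c \right)} = -24 - 36 c$ ($l{\left(r,c \right)} = -24 + 4 c \left(-9\right) = -24 + 4 \left(- 9 c\right) = -24 - 36 c$)
$\frac{36820 - 45647}{l{\left(-192,M{\left(0 \right)} \right)} + 34025} = \frac{36820 - 45647}{\left(-24 - 36 \left(\frac{7}{8} - 0\right)\right) + 34025} = - \frac{8827}{\left(-24 - 36 \left(\frac{7}{8} + 0\right)\right) + 34025} = - \frac{8827}{\left(-24 - \frac{63}{2}\right) + 34025} = - \frac{8827}{- \frac{111}{2} + 34025} = - \frac{8827}{\frac{67939}{2}} = \left(-8827\right) \frac{2}{67939} = - \frac{17654}{67939}$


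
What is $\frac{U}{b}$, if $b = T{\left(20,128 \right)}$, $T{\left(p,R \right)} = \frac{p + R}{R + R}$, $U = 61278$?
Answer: $\frac{3921792}{37} \approx 1.0599 \cdot 10^{5}$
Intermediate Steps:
$T{\left(p,R \right)} = \frac{R + p}{2 R}$
$b = \frac{37}{64}$ ($b = \frac{128 + 20}{2 \cdot 128} = \frac{1}{2} \cdot \frac{1}{128} \cdot 148 = \frac{37}{64} \approx 0.57813$)
$\frac{U}{b} = \frac{61278}{\frac{37}{64}} = 61278 \cdot \frac{64}{37} = \frac{3921792}{37}$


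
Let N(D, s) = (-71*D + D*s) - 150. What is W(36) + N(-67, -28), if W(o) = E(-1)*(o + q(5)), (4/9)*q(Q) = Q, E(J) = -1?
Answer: 25743/4 ≈ 6435.8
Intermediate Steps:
q(Q) = 9*Q/4
N(D, s) = -150 - 71*D + D*s
W(o) = -45/4 - o (W(o) = -(o + (9/4)*5) = -(o + 45/4) = -(45/4 + o) = -45/4 - o)
W(36) + N(-67, -28) = (-45/4 - 1*36) + (-150 - 71*(-67) - 67*(-28)) = (-45/4 - 36) + (-150 + 4757 + 1876) = -189/4 + 6483 = 25743/4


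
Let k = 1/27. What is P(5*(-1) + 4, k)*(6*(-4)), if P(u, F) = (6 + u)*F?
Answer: -40/9 ≈ -4.4444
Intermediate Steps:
k = 1/27 ≈ 0.037037
P(u, F) = F*(6 + u)
P(5*(-1) + 4, k)*(6*(-4)) = ((6 + (5*(-1) + 4))/27)*(6*(-4)) = ((6 + (-5 + 4))/27)*(-24) = ((6 - 1)/27)*(-24) = ((1/27)*5)*(-24) = (5/27)*(-24) = -40/9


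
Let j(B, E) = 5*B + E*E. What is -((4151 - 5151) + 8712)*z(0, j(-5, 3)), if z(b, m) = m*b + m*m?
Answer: -1974272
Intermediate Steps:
j(B, E) = E² + 5*B (j(B, E) = 5*B + E² = E² + 5*B)
z(b, m) = m² + b*m (z(b, m) = b*m + m² = m² + b*m)
-((4151 - 5151) + 8712)*z(0, j(-5, 3)) = -((4151 - 5151) + 8712)*(3² + 5*(-5))*(0 + (3² + 5*(-5))) = -(-1000 + 8712)*(9 - 25)*(0 + (9 - 25)) = -7712*(-16*(0 - 16)) = -7712*(-16*(-16)) = -7712*256 = -1*1974272 = -1974272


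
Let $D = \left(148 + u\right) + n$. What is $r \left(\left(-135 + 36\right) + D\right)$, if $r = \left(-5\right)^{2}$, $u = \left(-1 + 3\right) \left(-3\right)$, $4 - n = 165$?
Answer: $-2950$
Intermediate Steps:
$n = -161$ ($n = 4 - 165 = -161$)
$u = -6$ ($u = 2 \left(-3\right) = -6$)
$r = 25$
$D = -19$ ($D = \left(148 - 6\right) - 161 = 142 - 161 = -19$)
$r \left(\left(-135 + 36\right) + D\right) = 25 \left(\left(-135 + 36\right) - 19\right) = 25 \left(-99 - 19\right) = 25 \left(-118\right) = -2950$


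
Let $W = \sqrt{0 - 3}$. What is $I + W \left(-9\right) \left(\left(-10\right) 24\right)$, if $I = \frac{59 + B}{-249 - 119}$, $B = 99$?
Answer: $- \frac{79}{184} + 2160 i \sqrt{3} \approx -0.42935 + 3741.2 i$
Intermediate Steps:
$W = i \sqrt{3}$ ($W = \sqrt{-3} = i \sqrt{3} \approx 1.732 i$)
$I = - \frac{79}{184}$ ($I = \frac{59 + 99}{-249 - 119} = \frac{158}{-368} = 158 \left(- \frac{1}{368}\right) = - \frac{79}{184} \approx -0.42935$)
$I + W \left(-9\right) \left(\left(-10\right) 24\right) = - \frac{79}{184} + i \sqrt{3} \left(-9\right) \left(\left(-10\right) 24\right) = - \frac{79}{184} + - 9 i \sqrt{3} \left(-240\right) = - \frac{79}{184} + 2160 i \sqrt{3}$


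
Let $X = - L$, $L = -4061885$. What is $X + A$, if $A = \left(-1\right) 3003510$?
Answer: $1058375$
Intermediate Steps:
$A = -3003510$
$X = 4061885$ ($X = \left(-1\right) \left(-4061885\right) = 4061885$)
$X + A = 4061885 - 3003510 = 1058375$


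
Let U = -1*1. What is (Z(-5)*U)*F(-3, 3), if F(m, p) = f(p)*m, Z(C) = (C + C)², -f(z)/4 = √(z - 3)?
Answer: 0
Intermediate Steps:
f(z) = -4*√(-3 + z) (f(z) = -4*√(z - 3) = -4*√(-3 + z))
Z(C) = 4*C² (Z(C) = (2*C)² = 4*C²)
U = -1
F(m, p) = -4*m*√(-3 + p) (F(m, p) = (-4*√(-3 + p))*m = -4*m*√(-3 + p))
(Z(-5)*U)*F(-3, 3) = ((4*(-5)²)*(-1))*(-4*(-3)*√(-3 + 3)) = ((4*25)*(-1))*(-4*(-3)*√0) = (100*(-1))*(-4*(-3)*0) = -100*0 = 0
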